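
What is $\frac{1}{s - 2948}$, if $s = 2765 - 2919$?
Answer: $- \frac{1}{3102} \approx -0.00032237$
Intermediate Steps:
$s = -154$ ($s = 2765 - 2919 = -154$)
$\frac{1}{s - 2948} = \frac{1}{-154 - 2948} = \frac{1}{-3102} = - \frac{1}{3102}$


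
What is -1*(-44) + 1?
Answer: 45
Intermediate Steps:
-1*(-44) + 1 = 44 + 1 = 45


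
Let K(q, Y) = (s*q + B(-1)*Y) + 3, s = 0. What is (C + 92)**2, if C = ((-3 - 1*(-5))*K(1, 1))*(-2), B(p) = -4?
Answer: 9216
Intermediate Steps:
K(q, Y) = 3 - 4*Y (K(q, Y) = (0*q - 4*Y) + 3 = (0 - 4*Y) + 3 = -4*Y + 3 = 3 - 4*Y)
C = 4 (C = ((-3 - 1*(-5))*(3 - 4*1))*(-2) = ((-3 + 5)*(3 - 4))*(-2) = (2*(-1))*(-2) = -2*(-2) = 4)
(C + 92)**2 = (4 + 92)**2 = 96**2 = 9216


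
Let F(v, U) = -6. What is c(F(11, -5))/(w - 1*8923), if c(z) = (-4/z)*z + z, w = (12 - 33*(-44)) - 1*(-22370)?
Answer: -10/14911 ≈ -0.00067065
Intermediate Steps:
w = 23834 (w = (12 + 1452) + 22370 = 1464 + 22370 = 23834)
c(z) = -4 + z
c(F(11, -5))/(w - 1*8923) = (-4 - 6)/(23834 - 1*8923) = -10/(23834 - 8923) = -10/14911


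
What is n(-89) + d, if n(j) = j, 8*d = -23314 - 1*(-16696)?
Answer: -3665/4 ≈ -916.25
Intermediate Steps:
d = -3309/4 (d = (-23314 - 1*(-16696))/8 = (-23314 + 16696)/8 = (1/8)*(-6618) = -3309/4 ≈ -827.25)
n(-89) + d = -89 - 3309/4 = -3665/4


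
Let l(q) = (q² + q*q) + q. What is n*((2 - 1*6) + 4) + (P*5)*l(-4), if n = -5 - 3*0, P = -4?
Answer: -560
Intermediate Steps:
l(q) = q + 2*q² (l(q) = (q² + q²) + q = 2*q² + q = q + 2*q²)
n = -5 (n = -5 + 0 = -5)
n*((2 - 1*6) + 4) + (P*5)*l(-4) = -5*((2 - 1*6) + 4) + (-4*5)*(-4*(1 + 2*(-4))) = -5*((2 - 6) + 4) - (-80)*(1 - 8) = -5*(-4 + 4) - (-80)*(-7) = -5*0 - 20*28 = 0 - 560 = -560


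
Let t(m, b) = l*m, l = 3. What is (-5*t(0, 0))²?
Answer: 0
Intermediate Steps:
t(m, b) = 3*m
(-5*t(0, 0))² = (-15*0)² = (-5*0)² = 0² = 0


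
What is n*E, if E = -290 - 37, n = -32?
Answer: 10464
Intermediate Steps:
E = -327
n*E = -32*(-327) = 10464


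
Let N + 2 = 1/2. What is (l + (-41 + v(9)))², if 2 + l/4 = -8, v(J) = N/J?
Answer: 237169/36 ≈ 6588.0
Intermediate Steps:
N = -3/2 (N = -2 + 1/2 = -2 + ½ = -3/2 ≈ -1.5000)
v(J) = -3/(2*J)
l = -40 (l = -8 + 4*(-8) = -8 - 32 = -40)
(l + (-41 + v(9)))² = (-40 + (-41 - 3/2/9))² = (-40 + (-41 - 3/2*⅑))² = (-40 + (-41 - ⅙))² = (-40 - 247/6)² = (-487/6)² = 237169/36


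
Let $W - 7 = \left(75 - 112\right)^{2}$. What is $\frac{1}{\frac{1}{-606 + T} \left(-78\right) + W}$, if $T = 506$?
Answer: $\frac{50}{68839} \approx 0.00072633$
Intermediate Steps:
$W = 1376$ ($W = 7 + \left(75 - 112\right)^{2} = 7 + \left(-37\right)^{2} = 7 + 1369 = 1376$)
$\frac{1}{\frac{1}{-606 + T} \left(-78\right) + W} = \frac{1}{\frac{1}{-606 + 506} \left(-78\right) + 1376} = \frac{1}{\frac{1}{-100} \left(-78\right) + 1376} = \frac{1}{\left(- \frac{1}{100}\right) \left(-78\right) + 1376} = \frac{1}{\frac{39}{50} + 1376} = \frac{1}{\frac{68839}{50}} = \frac{50}{68839}$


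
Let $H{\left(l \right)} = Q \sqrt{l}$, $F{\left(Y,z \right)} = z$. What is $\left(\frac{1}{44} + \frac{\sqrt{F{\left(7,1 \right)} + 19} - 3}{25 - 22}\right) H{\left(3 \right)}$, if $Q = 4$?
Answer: $\frac{\sqrt{3} \left(-129 + 88 \sqrt{5}\right)}{33} \approx 3.5572$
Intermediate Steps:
$H{\left(l \right)} = 4 \sqrt{l}$
$\left(\frac{1}{44} + \frac{\sqrt{F{\left(7,1 \right)} + 19} - 3}{25 - 22}\right) H{\left(3 \right)} = \left(\frac{1}{44} + \frac{\sqrt{1 + 19} - 3}{25 - 22}\right) 4 \sqrt{3} = \left(\frac{1}{44} + \frac{\sqrt{20} - 3}{3}\right) 4 \sqrt{3} = \left(\frac{1}{44} + \left(2 \sqrt{5} - 3\right) \frac{1}{3}\right) 4 \sqrt{3} = \left(\frac{1}{44} + \left(-3 + 2 \sqrt{5}\right) \frac{1}{3}\right) 4 \sqrt{3} = \left(\frac{1}{44} - \left(1 - \frac{2 \sqrt{5}}{3}\right)\right) 4 \sqrt{3} = \left(- \frac{43}{44} + \frac{2 \sqrt{5}}{3}\right) 4 \sqrt{3} = 4 \sqrt{3} \left(- \frac{43}{44} + \frac{2 \sqrt{5}}{3}\right)$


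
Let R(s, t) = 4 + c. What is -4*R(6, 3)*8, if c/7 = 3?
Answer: -800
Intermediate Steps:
c = 21 (c = 7*3 = 21)
R(s, t) = 25 (R(s, t) = 4 + 21 = 25)
-4*R(6, 3)*8 = -4*25*8 = -100*8 = -800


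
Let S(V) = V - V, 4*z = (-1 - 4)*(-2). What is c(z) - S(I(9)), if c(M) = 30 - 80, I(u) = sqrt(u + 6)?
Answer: -50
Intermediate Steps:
I(u) = sqrt(6 + u)
z = 5/2 (z = ((-1 - 4)*(-2))/4 = (-5*(-2))/4 = (1/4)*10 = 5/2 ≈ 2.5000)
S(V) = 0
c(M) = -50
c(z) - S(I(9)) = -50 - 1*0 = -50 + 0 = -50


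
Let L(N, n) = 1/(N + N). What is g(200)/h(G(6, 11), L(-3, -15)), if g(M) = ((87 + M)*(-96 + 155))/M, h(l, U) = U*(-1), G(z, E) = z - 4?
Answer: 50799/100 ≈ 507.99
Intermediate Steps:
L(N, n) = 1/(2*N)
G(z, E) = -4 + z
h(l, U) = -U
g(M) = (5133 + 59*M)/M (g(M) = ((87 + M)*59)/M = (5133 + 59*M)/M)
g(200)/h(G(6, 11), L(-3, -15)) = (59 + 5133/200)/((-1/(2*(-3)))) = (59 + 5133*(1/200))/((-(-1)/(2*3))) = (59 + 5133/200)/((-1*(-1/6))) = 16933/(200*(1/6)) = (16933/200)*6 = 50799/100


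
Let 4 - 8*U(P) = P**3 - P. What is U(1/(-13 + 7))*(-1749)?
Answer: -483307/576 ≈ -839.07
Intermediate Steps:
U(P) = 1/2 - P**3/8 + P/8 (U(P) = 1/2 - (P**3 - P)/8 = 1/2 + (-P**3/8 + P/8) = 1/2 - P**3/8 + P/8)
U(1/(-13 + 7))*(-1749) = (1/2 - 1/(8*(-13 + 7)**3) + 1/(8*(-13 + 7)))*(-1749) = (1/2 - (1/(-6))**3/8 + (1/8)/(-6))*(-1749) = (1/2 - (-1/6)**3/8 + (1/8)*(-1/6))*(-1749) = (1/2 - 1/8*(-1/216) - 1/48)*(-1749) = (1/2 + 1/1728 - 1/48)*(-1749) = (829/1728)*(-1749) = -483307/576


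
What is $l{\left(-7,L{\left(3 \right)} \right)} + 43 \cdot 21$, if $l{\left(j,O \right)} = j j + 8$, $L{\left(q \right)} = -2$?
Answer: $960$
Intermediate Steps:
$l{\left(j,O \right)} = 8 + j^{2}$ ($l{\left(j,O \right)} = j^{2} + 8 = 8 + j^{2}$)
$l{\left(-7,L{\left(3 \right)} \right)} + 43 \cdot 21 = \left(8 + \left(-7\right)^{2}\right) + 43 \cdot 21 = \left(8 + 49\right) + 903 = 57 + 903 = 960$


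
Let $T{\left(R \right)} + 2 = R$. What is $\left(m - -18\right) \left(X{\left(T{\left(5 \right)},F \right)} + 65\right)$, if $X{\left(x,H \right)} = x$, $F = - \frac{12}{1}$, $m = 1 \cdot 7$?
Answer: $1700$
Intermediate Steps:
$m = 7$
$F = -12$ ($F = \left(-12\right) 1 = -12$)
$T{\left(R \right)} = -2 + R$
$\left(m - -18\right) \left(X{\left(T{\left(5 \right)},F \right)} + 65\right) = \left(7 - -18\right) \left(\left(-2 + 5\right) + 65\right) = \left(7 + 18\right) \left(3 + 65\right) = 25 \cdot 68 = 1700$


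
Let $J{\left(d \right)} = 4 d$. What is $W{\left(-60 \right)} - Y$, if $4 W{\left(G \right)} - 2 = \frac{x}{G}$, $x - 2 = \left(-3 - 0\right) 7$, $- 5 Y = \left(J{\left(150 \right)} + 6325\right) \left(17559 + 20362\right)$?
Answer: $\frac{12604940539}{240} \approx 5.2521 \cdot 10^{7}$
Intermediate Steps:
$Y = -52520585$ ($Y = - \frac{\left(4 \cdot 150 + 6325\right) \left(17559 + 20362\right)}{5} = - \frac{\left(600 + 6325\right) 37921}{5} = - \frac{6925 \cdot 37921}{5} = \left(- \frac{1}{5}\right) 262602925 = -52520585$)
$x = -19$ ($x = 2 + \left(-3 - 0\right) 7 = 2 + \left(-3 + \left(-3 + 3\right)\right) 7 = 2 + \left(-3 + 0\right) 7 = 2 - 21 = -19$)
$W{\left(G \right)} = \frac{1}{2} - \frac{19}{4 G}$ ($W{\left(G \right)} = \frac{1}{2} + \frac{\left(-19\right) \frac{1}{G}}{4} = \frac{1}{2} - \frac{19}{4 G}$)
$W{\left(-60 \right)} - Y = \frac{-19 + 2 \left(-60\right)}{4 \left(-60\right)} - -52520585 = \frac{1}{4} \left(- \frac{1}{60}\right) \left(-19 - 120\right) + 52520585 = \frac{1}{4} \left(- \frac{1}{60}\right) \left(-139\right) + 52520585 = \frac{139}{240} + 52520585 = \frac{12604940539}{240}$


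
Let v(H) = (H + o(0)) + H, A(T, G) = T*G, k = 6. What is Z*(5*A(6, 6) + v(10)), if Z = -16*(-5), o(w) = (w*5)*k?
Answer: 16000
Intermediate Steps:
o(w) = 30*w (o(w) = (w*5)*6 = (5*w)*6 = 30*w)
A(T, G) = G*T
v(H) = 2*H (v(H) = (H + 30*0) + H = (H + 0) + H = H + H = 2*H)
Z = 80
Z*(5*A(6, 6) + v(10)) = 80*(5*(6*6) + 2*10) = 80*(5*36 + 20) = 80*(180 + 20) = 80*200 = 16000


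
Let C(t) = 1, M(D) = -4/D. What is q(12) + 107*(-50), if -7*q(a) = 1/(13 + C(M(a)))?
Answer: -524301/98 ≈ -5350.0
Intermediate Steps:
q(a) = -1/98 (q(a) = -1/(7*(13 + 1)) = -⅐/14 = -⅐*1/14 = -1/98)
q(12) + 107*(-50) = -1/98 + 107*(-50) = -1/98 - 5350 = -524301/98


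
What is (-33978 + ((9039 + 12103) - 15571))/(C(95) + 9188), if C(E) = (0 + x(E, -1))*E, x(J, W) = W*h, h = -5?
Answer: -9469/3221 ≈ -2.9398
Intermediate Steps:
x(J, W) = -5*W (x(J, W) = W*(-5) = -5*W)
C(E) = 5*E (C(E) = (0 - 5*(-1))*E = (0 + 5)*E = 5*E)
(-33978 + ((9039 + 12103) - 15571))/(C(95) + 9188) = (-33978 + ((9039 + 12103) - 15571))/(5*95 + 9188) = (-33978 + (21142 - 15571))/(475 + 9188) = (-33978 + 5571)/9663 = -28407*1/9663 = -9469/3221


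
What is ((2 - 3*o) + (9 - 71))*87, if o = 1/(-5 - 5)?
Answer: -51939/10 ≈ -5193.9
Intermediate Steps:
o = -⅒ (o = 1/(-10) = -⅒ ≈ -0.10000)
((2 - 3*o) + (9 - 71))*87 = ((2 - 3*(-⅒)) + (9 - 71))*87 = ((2 + 3/10) - 62)*87 = (23/10 - 62)*87 = -597/10*87 = -51939/10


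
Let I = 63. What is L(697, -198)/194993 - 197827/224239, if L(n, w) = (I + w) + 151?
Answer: -38571292387/43725035327 ≈ -0.88213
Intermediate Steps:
L(n, w) = 214 + w (L(n, w) = (63 + w) + 151 = 214 + w)
L(697, -198)/194993 - 197827/224239 = (214 - 198)/194993 - 197827/224239 = 16*(1/194993) - 197827*1/224239 = 16/194993 - 197827/224239 = -38571292387/43725035327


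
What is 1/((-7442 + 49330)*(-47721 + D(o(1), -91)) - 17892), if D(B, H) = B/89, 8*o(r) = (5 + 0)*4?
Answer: -89/177906902740 ≈ -5.0026e-10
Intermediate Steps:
o(r) = 5/2 (o(r) = ((5 + 0)*4)/8 = (5*4)/8 = (⅛)*20 = 5/2)
D(B, H) = B/89 (D(B, H) = B*(1/89) = B/89)
1/((-7442 + 49330)*(-47721 + D(o(1), -91)) - 17892) = 1/((-7442 + 49330)*(-47721 + (1/89)*(5/2)) - 17892) = 1/(41888*(-47721 + 5/178) - 17892) = 1/(41888*(-8494333/178) - 17892) = 1/(-177905310352/89 - 17892) = 1/(-177906902740/89) = -89/177906902740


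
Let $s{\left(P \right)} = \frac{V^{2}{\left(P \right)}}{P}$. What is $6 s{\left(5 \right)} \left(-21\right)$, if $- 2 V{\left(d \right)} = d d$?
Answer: $- \frac{7875}{2} \approx -3937.5$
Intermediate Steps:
$V{\left(d \right)} = - \frac{d^{2}}{2}$ ($V{\left(d \right)} = - \frac{d d}{2} = - \frac{d^{2}}{2}$)
$s{\left(P \right)} = \frac{P^{3}}{4}$ ($s{\left(P \right)} = \frac{\left(- \frac{P^{2}}{2}\right)^{2}}{P} = \frac{\frac{1}{4} P^{4}}{P} = \frac{P^{3}}{4}$)
$6 s{\left(5 \right)} \left(-21\right) = 6 \frac{5^{3}}{4} \left(-21\right) = 6 \cdot \frac{1}{4} \cdot 125 \left(-21\right) = 6 \cdot \frac{125}{4} \left(-21\right) = \frac{375}{2} \left(-21\right) = - \frac{7875}{2}$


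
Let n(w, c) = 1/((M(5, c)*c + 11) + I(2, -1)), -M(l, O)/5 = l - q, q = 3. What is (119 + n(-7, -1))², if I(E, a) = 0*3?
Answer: 6250000/441 ≈ 14172.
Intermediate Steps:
I(E, a) = 0
M(l, O) = 15 - 5*l (M(l, O) = -5*(l - 1*3) = -5*(l - 3) = -5*(-3 + l) = 15 - 5*l)
n(w, c) = 1/(11 - 10*c) (n(w, c) = 1/(((15 - 5*5)*c + 11) + 0) = 1/(((15 - 25)*c + 11) + 0) = 1/((-10*c + 11) + 0) = 1/((11 - 10*c) + 0) = 1/(11 - 10*c))
(119 + n(-7, -1))² = (119 - 1/(-11 + 10*(-1)))² = (119 - 1/(-11 - 10))² = (119 - 1/(-21))² = (119 - 1*(-1/21))² = (119 + 1/21)² = (2500/21)² = 6250000/441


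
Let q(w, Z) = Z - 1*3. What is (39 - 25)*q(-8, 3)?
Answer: 0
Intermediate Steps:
q(w, Z) = -3 + Z (q(w, Z) = Z - 3 = -3 + Z)
(39 - 25)*q(-8, 3) = (39 - 25)*(-3 + 3) = 14*0 = 0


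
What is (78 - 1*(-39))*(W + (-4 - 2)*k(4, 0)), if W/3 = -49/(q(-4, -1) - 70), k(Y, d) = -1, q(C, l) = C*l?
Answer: 21177/22 ≈ 962.59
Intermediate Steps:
W = 49/22 (W = 3*(-49/(-4*(-1) - 70)) = 3*(-49/(4 - 70)) = 3*(-49/(-66)) = 3*(-49*(-1/66)) = 3*(49/66) = 49/22 ≈ 2.2273)
(78 - 1*(-39))*(W + (-4 - 2)*k(4, 0)) = (78 - 1*(-39))*(49/22 + (-4 - 2)*(-1)) = (78 + 39)*(49/22 - 6*(-1)) = 117*(49/22 + 6) = 117*(181/22) = 21177/22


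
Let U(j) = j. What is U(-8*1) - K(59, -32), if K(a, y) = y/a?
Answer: -440/59 ≈ -7.4576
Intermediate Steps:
U(-8*1) - K(59, -32) = -8*1 - (-32)/59 = -8 - (-32)/59 = -8 - 1*(-32/59) = -8 + 32/59 = -440/59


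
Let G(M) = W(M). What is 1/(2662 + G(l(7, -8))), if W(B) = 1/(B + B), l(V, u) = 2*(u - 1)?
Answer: 36/95831 ≈ 0.00037566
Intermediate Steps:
l(V, u) = -2 + 2*u (l(V, u) = 2*(-1 + u) = -2 + 2*u)
W(B) = 1/(2*B)
G(M) = 1/(2*M)
1/(2662 + G(l(7, -8))) = 1/(2662 + 1/(2*(-2 + 2*(-8)))) = 1/(2662 + 1/(2*(-2 - 16))) = 1/(2662 + (1/2)/(-18)) = 1/(2662 + (1/2)*(-1/18)) = 1/(2662 - 1/36) = 1/(95831/36) = 36/95831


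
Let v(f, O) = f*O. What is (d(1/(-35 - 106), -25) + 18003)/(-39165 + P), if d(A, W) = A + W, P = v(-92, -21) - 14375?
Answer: -2534897/7276728 ≈ -0.34836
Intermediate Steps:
v(f, O) = O*f
P = -12443 (P = -21*(-92) - 14375 = 1932 - 14375 = -12443)
(d(1/(-35 - 106), -25) + 18003)/(-39165 + P) = ((1/(-35 - 106) - 25) + 18003)/(-39165 - 12443) = ((1/(-141) - 25) + 18003)/(-51608) = ((-1/141 - 25) + 18003)*(-1/51608) = (-3526/141 + 18003)*(-1/51608) = (2534897/141)*(-1/51608) = -2534897/7276728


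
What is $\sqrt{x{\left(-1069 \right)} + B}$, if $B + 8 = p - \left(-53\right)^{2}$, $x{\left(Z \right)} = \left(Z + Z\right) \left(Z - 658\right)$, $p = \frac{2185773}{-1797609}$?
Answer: $\frac{8 \sqrt{20698382822309522}}{599203} \approx 1920.8$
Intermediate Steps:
$p = - \frac{728591}{599203}$ ($p = 2185773 \left(- \frac{1}{1797609}\right) = - \frac{728591}{599203} \approx -1.2159$)
$x{\left(Z \right)} = 2 Z \left(-658 + Z\right)$
$B = - \frac{1688683442}{599203}$ ($B = -8 - \frac{1683889818}{599203} = - \frac{1688683442}{599203} \approx -2818.2$)
$\sqrt{x{\left(-1069 \right)} + B} = \sqrt{2 \left(-1069\right) \left(-658 - 1069\right) - \frac{1688683442}{599203}} = \sqrt{2 \left(-1069\right) \left(-1727\right) - \frac{1688683442}{599203}} = \sqrt{3692326 - \frac{1688683442}{599203}} = \sqrt{\frac{2210764132736}{599203}} = \frac{8 \sqrt{20698382822309522}}{599203}$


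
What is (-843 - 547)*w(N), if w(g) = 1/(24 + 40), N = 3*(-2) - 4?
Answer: -695/32 ≈ -21.719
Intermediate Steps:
N = -10 (N = -6 - 4 = -10)
w(g) = 1/64
(-843 - 547)*w(N) = (-843 - 547)*(1/64) = -1390*1/64 = -695/32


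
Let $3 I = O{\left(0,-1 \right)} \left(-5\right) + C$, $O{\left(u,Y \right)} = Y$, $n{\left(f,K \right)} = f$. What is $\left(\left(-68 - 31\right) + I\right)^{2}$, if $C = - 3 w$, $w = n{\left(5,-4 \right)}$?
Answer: $\frac{94249}{9} \approx 10472.0$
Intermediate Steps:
$w = 5$
$C = -15$ ($C = \left(-3\right) 5 = -15$)
$I = - \frac{10}{3}$ ($I = \frac{\left(-1\right) \left(-5\right) - 15}{3} = \frac{5 - 15}{3} = \frac{1}{3} \left(-10\right) = - \frac{10}{3} \approx -3.3333$)
$\left(\left(-68 - 31\right) + I\right)^{2} = \left(\left(-68 - 31\right) - \frac{10}{3}\right)^{2} = \left(-99 - \frac{10}{3}\right)^{2} = \left(- \frac{307}{3}\right)^{2} = \frac{94249}{9}$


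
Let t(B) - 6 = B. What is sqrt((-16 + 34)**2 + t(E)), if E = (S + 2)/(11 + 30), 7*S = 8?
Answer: 2*sqrt(6797021)/287 ≈ 18.168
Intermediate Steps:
S = 8/7 (S = (1/7)*8 = 8/7 ≈ 1.1429)
E = 22/287 (E = (8/7 + 2)/(11 + 30) = (22/7)/41 = (22/7)*(1/41) = 22/287 ≈ 0.076655)
t(B) = 6 + B
sqrt((-16 + 34)**2 + t(E)) = sqrt((-16 + 34)**2 + (6 + 22/287)) = sqrt(18**2 + 1744/287) = sqrt(324 + 1744/287) = sqrt(94732/287) = 2*sqrt(6797021)/287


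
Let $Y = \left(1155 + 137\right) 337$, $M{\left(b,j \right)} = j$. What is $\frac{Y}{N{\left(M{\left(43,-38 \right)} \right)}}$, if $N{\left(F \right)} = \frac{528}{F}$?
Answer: $- \frac{2068169}{66} \approx -31336.0$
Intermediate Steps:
$Y = 435404$ ($Y = 1292 \cdot 337 = 435404$)
$\frac{Y}{N{\left(M{\left(43,-38 \right)} \right)}} = \frac{435404}{528 \frac{1}{-38}} = \frac{435404}{528 \left(- \frac{1}{38}\right)} = \frac{435404}{- \frac{264}{19}} = 435404 \left(- \frac{19}{264}\right) = - \frac{2068169}{66}$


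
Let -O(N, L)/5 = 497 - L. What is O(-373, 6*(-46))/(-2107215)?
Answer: 773/421443 ≈ 0.0018342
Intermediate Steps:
O(N, L) = -2485 + 5*L (O(N, L) = -5*(497 - L) = -2485 + 5*L)
O(-373, 6*(-46))/(-2107215) = (-2485 + 5*(6*(-46)))/(-2107215) = (-2485 + 5*(-276))*(-1/2107215) = (-2485 - 1380)*(-1/2107215) = -3865*(-1/2107215) = 773/421443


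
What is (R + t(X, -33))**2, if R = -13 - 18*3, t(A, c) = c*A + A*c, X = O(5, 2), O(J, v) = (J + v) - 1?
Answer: 214369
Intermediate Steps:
O(J, v) = -1 + J + v
X = 6 (X = -1 + 5 + 2 = 6)
t(A, c) = 2*A*c (t(A, c) = A*c + A*c = 2*A*c)
R = -67 (R = -13 - 54 = -67)
(R + t(X, -33))**2 = (-67 + 2*6*(-33))**2 = (-67 - 396)**2 = (-463)**2 = 214369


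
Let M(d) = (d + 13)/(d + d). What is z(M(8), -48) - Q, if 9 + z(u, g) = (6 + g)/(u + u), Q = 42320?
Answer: -42345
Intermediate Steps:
M(d) = (13 + d)/(2*d) (M(d) = (13 + d)/((2*d)) = (13 + d)*(1/(2*d)) = (13 + d)/(2*d))
z(u, g) = -9 + (6 + g)/(2*u) (z(u, g) = -9 + (6 + g)/(u + u) = -9 + (6 + g)/((2*u)) = -9 + (6 + g)*(1/(2*u)) = -9 + (6 + g)/(2*u))
z(M(8), -48) - Q = (6 - 48 - 9*(13 + 8)/8)/(2*(((½)*(13 + 8)/8))) - 1*42320 = (6 - 48 - 9*21/8)/(2*(((½)*(⅛)*21))) - 42320 = (6 - 48 - 18*21/16)/(2*(21/16)) - 42320 = (½)*(16/21)*(6 - 48 - 189/8) - 42320 = (½)*(16/21)*(-525/8) - 42320 = -25 - 42320 = -42345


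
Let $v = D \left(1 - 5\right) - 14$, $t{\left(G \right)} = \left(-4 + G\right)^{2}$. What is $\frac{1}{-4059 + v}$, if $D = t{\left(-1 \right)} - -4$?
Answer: $- \frac{1}{4189} \approx -0.00023872$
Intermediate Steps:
$D = 29$ ($D = \left(-4 - 1\right)^{2} - -4 = \left(-5\right)^{2} + 4 = 25 + 4 = 29$)
$v = -130$ ($v = 29 \left(1 - 5\right) - 14 = 29 \left(-4\right) - 14 = -116 - 14 = -130$)
$\frac{1}{-4059 + v} = \frac{1}{-4059 - 130} = \frac{1}{-4189} = - \frac{1}{4189}$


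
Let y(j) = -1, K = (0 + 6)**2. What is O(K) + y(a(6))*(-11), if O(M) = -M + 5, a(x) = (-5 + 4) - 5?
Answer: -20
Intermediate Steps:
a(x) = -6 (a(x) = -1 - 5 = -6)
K = 36 (K = 6**2 = 36)
O(M) = 5 - M
O(K) + y(a(6))*(-11) = (5 - 1*36) - 1*(-11) = (5 - 36) + 11 = -31 + 11 = -20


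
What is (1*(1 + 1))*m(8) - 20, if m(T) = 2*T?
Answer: 12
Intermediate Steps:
(1*(1 + 1))*m(8) - 20 = (1*(1 + 1))*(2*8) - 20 = (1*2)*16 - 20 = 2*16 - 20 = 32 - 20 = 12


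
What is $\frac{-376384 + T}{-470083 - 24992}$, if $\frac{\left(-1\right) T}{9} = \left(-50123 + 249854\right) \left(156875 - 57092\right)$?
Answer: $\frac{7798617467}{21525} \approx 3.6231 \cdot 10^{5}$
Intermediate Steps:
$T = -179367825357$ ($T = - 9 \left(-50123 + 249854\right) \left(156875 - 57092\right) = - 9 \cdot 199731 \cdot 99783 = \left(-9\right) 19929758373 = -179367825357$)
$\frac{-376384 + T}{-470083 - 24992} = \frac{-376384 - 179367825357}{-470083 - 24992} = - \frac{179368201741}{-495075} = \left(-179368201741\right) \left(- \frac{1}{495075}\right) = \frac{7798617467}{21525}$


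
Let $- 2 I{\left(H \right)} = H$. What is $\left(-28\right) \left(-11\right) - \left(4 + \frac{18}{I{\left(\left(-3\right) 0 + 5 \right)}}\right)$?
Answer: $\frac{1556}{5} \approx 311.2$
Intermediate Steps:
$I{\left(H \right)} = - \frac{H}{2}$
$\left(-28\right) \left(-11\right) - \left(4 + \frac{18}{I{\left(\left(-3\right) 0 + 5 \right)}}\right) = \left(-28\right) \left(-11\right) - \left(4 + 18 \left(- \frac{2}{\left(-3\right) 0 + 5}\right)\right) = 308 - \left(4 + \frac{18}{\left(- \frac{1}{2}\right) \left(0 + 5\right)}\right) = 308 - \left(4 + \frac{18}{\left(- \frac{1}{2}\right) 5}\right) = 308 - \left(4 + \frac{18}{- \frac{5}{2}}\right) = 308 - - \frac{16}{5} = 308 + \left(-4 + \frac{36}{5}\right) = 308 + \frac{16}{5} = \frac{1556}{5}$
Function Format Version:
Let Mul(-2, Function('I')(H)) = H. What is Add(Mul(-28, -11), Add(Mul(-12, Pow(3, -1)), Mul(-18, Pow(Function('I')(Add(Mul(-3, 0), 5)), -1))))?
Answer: Rational(1556, 5) ≈ 311.20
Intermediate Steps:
Function('I')(H) = Mul(Rational(-1, 2), H)
Add(Mul(-28, -11), Add(Mul(-12, Pow(3, -1)), Mul(-18, Pow(Function('I')(Add(Mul(-3, 0), 5)), -1)))) = Add(Mul(-28, -11), Add(Mul(-12, Pow(3, -1)), Mul(-18, Pow(Mul(Rational(-1, 2), Add(Mul(-3, 0), 5)), -1)))) = Add(308, Add(Mul(-12, Rational(1, 3)), Mul(-18, Pow(Mul(Rational(-1, 2), Add(0, 5)), -1)))) = Add(308, Add(-4, Mul(-18, Pow(Mul(Rational(-1, 2), 5), -1)))) = Add(308, Add(-4, Mul(-18, Pow(Rational(-5, 2), -1)))) = Add(308, Add(-4, Mul(-18, Rational(-2, 5)))) = Add(308, Add(-4, Rational(36, 5))) = Add(308, Rational(16, 5)) = Rational(1556, 5)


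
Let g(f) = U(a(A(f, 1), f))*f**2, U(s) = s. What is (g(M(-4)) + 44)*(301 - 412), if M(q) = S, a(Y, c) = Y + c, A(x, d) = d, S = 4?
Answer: -13764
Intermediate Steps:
M(q) = 4
g(f) = f**2*(1 + f) (g(f) = (1 + f)*f**2 = f**2*(1 + f))
(g(M(-4)) + 44)*(301 - 412) = (4**2*(1 + 4) + 44)*(301 - 412) = (16*5 + 44)*(-111) = (80 + 44)*(-111) = 124*(-111) = -13764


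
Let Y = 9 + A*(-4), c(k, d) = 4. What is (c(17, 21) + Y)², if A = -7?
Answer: 1681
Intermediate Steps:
Y = 37 (Y = 9 - 7*(-4) = 9 + 28 = 37)
(c(17, 21) + Y)² = (4 + 37)² = 41² = 1681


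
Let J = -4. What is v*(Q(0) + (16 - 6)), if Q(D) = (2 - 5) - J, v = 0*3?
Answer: 0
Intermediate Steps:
v = 0
Q(D) = 1 (Q(D) = (2 - 5) - 1*(-4) = -3 + 4 = 1)
v*(Q(0) + (16 - 6)) = 0*(1 + (16 - 6)) = 0*(1 + 10) = 0*11 = 0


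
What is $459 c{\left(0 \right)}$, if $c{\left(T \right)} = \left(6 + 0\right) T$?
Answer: $0$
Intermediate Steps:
$c{\left(T \right)} = 6 T$
$459 c{\left(0 \right)} = 459 \cdot 6 \cdot 0 = 459 \cdot 0 = 0$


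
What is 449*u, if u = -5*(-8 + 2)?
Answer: 13470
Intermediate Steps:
u = 30 (u = -5*(-6) = 30)
449*u = 449*30 = 13470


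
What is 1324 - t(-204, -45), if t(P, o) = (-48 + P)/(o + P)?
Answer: 109808/83 ≈ 1323.0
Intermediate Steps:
t(P, o) = (-48 + P)/(P + o)
1324 - t(-204, -45) = 1324 - (-48 - 204)/(-204 - 45) = 1324 - (-252)/(-249) = 1324 - (-1)*(-252)/249 = 1324 - 1*84/83 = 1324 - 84/83 = 109808/83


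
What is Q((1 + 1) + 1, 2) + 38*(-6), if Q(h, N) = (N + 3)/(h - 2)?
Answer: -223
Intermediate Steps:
Q(h, N) = (3 + N)/(-2 + h)
Q((1 + 1) + 1, 2) + 38*(-6) = (3 + 2)/(-2 + ((1 + 1) + 1)) + 38*(-6) = 5/(-2 + (2 + 1)) - 228 = 5/(-2 + 3) - 228 = 5/1 - 228 = 1*5 - 228 = 5 - 228 = -223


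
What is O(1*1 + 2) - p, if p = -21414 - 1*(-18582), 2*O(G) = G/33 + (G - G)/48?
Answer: 62305/22 ≈ 2832.0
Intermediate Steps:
O(G) = G/66 (O(G) = (G/33 + (G - G)/48)/2 = (G*(1/33) + 0*(1/48))/2 = (G/33 + 0)/2 = (G/33)/2 = G/66)
p = -2832 (p = -21414 + 18582 = -2832)
O(1*1 + 2) - p = (1*1 + 2)/66 - 1*(-2832) = (1 + 2)/66 + 2832 = (1/66)*3 + 2832 = 1/22 + 2832 = 62305/22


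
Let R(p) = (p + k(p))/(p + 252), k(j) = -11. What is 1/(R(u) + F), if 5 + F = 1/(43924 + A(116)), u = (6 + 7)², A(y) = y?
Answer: -18540840/85745459 ≈ -0.21623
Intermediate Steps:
u = 169 (u = 13² = 169)
R(p) = (-11 + p)/(252 + p) (R(p) = (p - 11)/(p + 252) = (-11 + p)/(252 + p))
F = -220199/44040 (F = -5 + 1/(43924 + 116) = -5 + 1/44040 = -220199/44040 ≈ -5.0000)
1/(R(u) + F) = 1/((-11 + 169)/(252 + 169) - 220199/44040) = 1/(158/421 - 220199/44040) = 1/(-85745459/18540840) = -18540840/85745459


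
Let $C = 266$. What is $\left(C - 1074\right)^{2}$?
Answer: $652864$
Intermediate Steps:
$\left(C - 1074\right)^{2} = \left(266 - 1074\right)^{2} = \left(-808\right)^{2} = 652864$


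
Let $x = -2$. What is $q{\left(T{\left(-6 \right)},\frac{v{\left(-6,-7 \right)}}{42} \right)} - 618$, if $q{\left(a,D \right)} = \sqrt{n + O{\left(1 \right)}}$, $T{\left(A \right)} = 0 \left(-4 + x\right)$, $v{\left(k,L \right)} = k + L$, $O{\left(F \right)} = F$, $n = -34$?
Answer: $-618 + i \sqrt{33} \approx -618.0 + 5.7446 i$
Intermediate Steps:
$v{\left(k,L \right)} = L + k$
$T{\left(A \right)} = 0$ ($T{\left(A \right)} = 0 \left(-4 - 2\right) = 0 \left(-6\right) = 0$)
$q{\left(a,D \right)} = i \sqrt{33}$ ($q{\left(a,D \right)} = \sqrt{-34 + 1} = \sqrt{-33} = i \sqrt{33}$)
$q{\left(T{\left(-6 \right)},\frac{v{\left(-6,-7 \right)}}{42} \right)} - 618 = i \sqrt{33} - 618 = -618 + i \sqrt{33}$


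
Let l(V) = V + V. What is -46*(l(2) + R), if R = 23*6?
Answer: -6532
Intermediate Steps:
R = 138
l(V) = 2*V
-46*(l(2) + R) = -46*(2*2 + 138) = -46*(4 + 138) = -46*142 = -6532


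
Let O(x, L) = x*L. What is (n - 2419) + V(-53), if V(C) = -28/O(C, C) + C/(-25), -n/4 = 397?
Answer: -281243398/70225 ≈ -4004.9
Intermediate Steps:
n = -1588 (n = -4*397 = -1588)
O(x, L) = L*x
V(C) = -28/C² - C/25 (V(C) = -28/C² + C/(-25) = -28/C² + C*(-1/25) = -28/C² - C/25)
(n - 2419) + V(-53) = (-1588 - 2419) + (-28/(-53)² - 1/25*(-53)) = -4007 + (-28*1/2809 + 53/25) = -4007 + (-28/2809 + 53/25) = -4007 + 148177/70225 = -281243398/70225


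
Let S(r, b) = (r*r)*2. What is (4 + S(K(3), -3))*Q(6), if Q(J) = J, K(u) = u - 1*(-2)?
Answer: 324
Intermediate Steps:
K(u) = 2 + u (K(u) = u + 2 = 2 + u)
S(r, b) = 2*r² (S(r, b) = r²*2 = 2*r²)
(4 + S(K(3), -3))*Q(6) = (4 + 2*(2 + 3)²)*6 = (4 + 2*5²)*6 = (4 + 2*25)*6 = (4 + 50)*6 = 54*6 = 324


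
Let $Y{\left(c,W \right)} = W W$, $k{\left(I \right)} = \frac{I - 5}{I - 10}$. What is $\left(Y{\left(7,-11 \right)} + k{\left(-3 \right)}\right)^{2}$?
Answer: $\frac{2499561}{169} \approx 14790.0$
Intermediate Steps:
$k{\left(I \right)} = \frac{-5 + I}{-10 + I}$
$Y{\left(c,W \right)} = W^{2}$
$\left(Y{\left(7,-11 \right)} + k{\left(-3 \right)}\right)^{2} = \left(\left(-11\right)^{2} + \frac{-5 - 3}{-10 - 3}\right)^{2} = \left(121 + \frac{1}{-13} \left(-8\right)\right)^{2} = \left(121 - - \frac{8}{13}\right)^{2} = \left(121 + \frac{8}{13}\right)^{2} = \left(\frac{1581}{13}\right)^{2} = \frac{2499561}{169}$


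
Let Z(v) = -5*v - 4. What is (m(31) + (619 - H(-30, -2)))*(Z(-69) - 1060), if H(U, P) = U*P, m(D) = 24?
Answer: -419177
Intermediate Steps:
H(U, P) = P*U
Z(v) = -4 - 5*v
(m(31) + (619 - H(-30, -2)))*(Z(-69) - 1060) = (24 + (619 - (-2)*(-30)))*((-4 - 5*(-69)) - 1060) = (24 + (619 - 1*60))*((-4 + 345) - 1060) = (24 + (619 - 60))*(341 - 1060) = (24 + 559)*(-719) = 583*(-719) = -419177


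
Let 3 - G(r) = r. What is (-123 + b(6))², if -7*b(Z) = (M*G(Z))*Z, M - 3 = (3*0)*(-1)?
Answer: 651249/49 ≈ 13291.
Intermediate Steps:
G(r) = 3 - r
M = 3 (M = 3 + (3*0)*(-1) = 3 + 0*(-1) = 3 + 0 = 3)
b(Z) = -Z*(9 - 3*Z)/7 (b(Z) = -3*(3 - Z)*Z/7 = -(9 - 3*Z)*Z/7 = -Z*(9 - 3*Z)/7)
(-123 + b(6))² = (-123 + (3/7)*6*(-3 + 6))² = (-123 + (3/7)*6*3)² = (-123 + 54/7)² = (-807/7)² = 651249/49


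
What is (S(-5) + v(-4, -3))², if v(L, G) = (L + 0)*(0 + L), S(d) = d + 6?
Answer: 289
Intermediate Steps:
S(d) = 6 + d
v(L, G) = L² (v(L, G) = L*L = L²)
(S(-5) + v(-4, -3))² = ((6 - 5) + (-4)²)² = (1 + 16)² = 17² = 289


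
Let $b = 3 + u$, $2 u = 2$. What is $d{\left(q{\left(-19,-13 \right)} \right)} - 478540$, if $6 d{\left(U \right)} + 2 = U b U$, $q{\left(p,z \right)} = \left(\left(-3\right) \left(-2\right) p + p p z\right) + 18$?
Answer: $\frac{44433421}{3} \approx 1.4811 \cdot 10^{7}$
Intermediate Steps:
$u = 1$ ($u = \frac{1}{2} \cdot 2 = 1$)
$b = 4$ ($b = 3 + 1 = 4$)
$q{\left(p,z \right)} = 18 + 6 p + z p^{2}$ ($q{\left(p,z \right)} = \left(6 p + p^{2} z\right) + 18 = \left(6 p + z p^{2}\right) + 18 = 18 + 6 p + z p^{2}$)
$d{\left(U \right)} = - \frac{1}{3} + \frac{2 U^{2}}{3}$ ($d{\left(U \right)} = - \frac{1}{3} + \frac{U 4 U}{6} = - \frac{1}{3} + \frac{4 U U}{6} = - \frac{1}{3} + \frac{4 U^{2}}{6} = - \frac{1}{3} + \frac{2 U^{2}}{3}$)
$d{\left(q{\left(-19,-13 \right)} \right)} - 478540 = \left(- \frac{1}{3} + \frac{2 \left(18 + 6 \left(-19\right) - 13 \left(-19\right)^{2}\right)^{2}}{3}\right) - 478540 = \left(- \frac{1}{3} + \frac{2 \left(18 - 114 - 4693\right)^{2}}{3}\right) - 478540 = \left(- \frac{1}{3} + \frac{2 \left(-4789\right)^{2}}{3}\right) - 478540 = \left(- \frac{1}{3} + \frac{2}{3} \cdot 22934521\right) - 478540 = \left(- \frac{1}{3} + \frac{45869042}{3}\right) - 478540 = \frac{45869041}{3} - 478540 = \frac{44433421}{3}$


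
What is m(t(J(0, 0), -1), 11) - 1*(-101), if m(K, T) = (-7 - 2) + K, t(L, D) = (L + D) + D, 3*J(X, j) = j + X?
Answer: 90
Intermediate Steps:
J(X, j) = X/3 + j/3 (J(X, j) = (j + X)/3 = (X + j)/3 = X/3 + j/3)
t(L, D) = L + 2*D (t(L, D) = (D + L) + D = L + 2*D)
m(K, T) = -9 + K
m(t(J(0, 0), -1), 11) - 1*(-101) = (-9 + (((1/3)*0 + (1/3)*0) + 2*(-1))) - 1*(-101) = (-9 + ((0 + 0) - 2)) + 101 = (-9 + (0 - 2)) + 101 = (-9 - 2) + 101 = -11 + 101 = 90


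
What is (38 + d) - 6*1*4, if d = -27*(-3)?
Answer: 95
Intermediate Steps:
d = 81
(38 + d) - 6*1*4 = (38 + 81) - 6*1*4 = 119 - 6*4 = 119 - 24 = 95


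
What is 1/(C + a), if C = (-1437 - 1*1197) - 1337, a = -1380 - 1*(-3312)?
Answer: -1/2039 ≈ -0.00049044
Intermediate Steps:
a = 1932 (a = -1380 + 3312 = 1932)
C = -3971 (C = (-1437 - 1197) - 1337 = -2634 - 1337 = -3971)
1/(C + a) = 1/(-3971 + 1932) = 1/(-2039) = -1/2039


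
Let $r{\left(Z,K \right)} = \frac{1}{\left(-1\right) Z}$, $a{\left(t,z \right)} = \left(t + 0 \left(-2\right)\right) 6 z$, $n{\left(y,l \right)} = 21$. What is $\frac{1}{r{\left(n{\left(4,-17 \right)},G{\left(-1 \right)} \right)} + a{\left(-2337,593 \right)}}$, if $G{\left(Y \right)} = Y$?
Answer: $- \frac{21}{174615967} \approx -1.2026 \cdot 10^{-7}$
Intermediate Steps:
$a{\left(t,z \right)} = 6 t z$ ($a{\left(t,z \right)} = \left(t + 0\right) 6 z = t 6 z = 6 t z$)
$r{\left(Z,K \right)} = - \frac{1}{Z}$
$\frac{1}{r{\left(n{\left(4,-17 \right)},G{\left(-1 \right)} \right)} + a{\left(-2337,593 \right)}} = \frac{1}{- \frac{1}{21} + 6 \left(-2337\right) 593} = \frac{1}{\left(-1\right) \frac{1}{21} - 8315046} = \frac{1}{- \frac{1}{21} - 8315046} = \frac{1}{- \frac{174615967}{21}} = - \frac{21}{174615967}$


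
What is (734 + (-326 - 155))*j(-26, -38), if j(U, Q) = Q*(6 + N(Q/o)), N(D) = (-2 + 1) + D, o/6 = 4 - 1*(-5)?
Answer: -1115224/27 ≈ -41305.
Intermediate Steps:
o = 54 (o = 6*(4 - 1*(-5)) = 6*(4 + 5) = 6*9 = 54)
N(D) = -1 + D
j(U, Q) = Q*(5 + Q/54) (j(U, Q) = Q*(6 + (-1 + Q/54)) = Q*(5 + Q/54))
(734 + (-326 - 155))*j(-26, -38) = (734 + (-326 - 155))*((1/54)*(-38)*(270 - 38)) = (734 - 481)*((1/54)*(-38)*232) = 253*(-4408/27) = -1115224/27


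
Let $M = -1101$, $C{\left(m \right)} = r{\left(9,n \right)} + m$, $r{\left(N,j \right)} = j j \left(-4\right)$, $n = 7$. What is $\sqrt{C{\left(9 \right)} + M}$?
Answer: $2 i \sqrt{322} \approx 35.889 i$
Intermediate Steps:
$r{\left(N,j \right)} = - 4 j^{2}$ ($r{\left(N,j \right)} = j^{2} \left(-4\right) = - 4 j^{2}$)
$C{\left(m \right)} = -196 + m$ ($C{\left(m \right)} = - 4 \cdot 7^{2} + m = \left(-4\right) 49 + m = -196 + m$)
$\sqrt{C{\left(9 \right)} + M} = \sqrt{\left(-196 + 9\right) - 1101} = \sqrt{-187 - 1101} = \sqrt{-1288} = 2 i \sqrt{322}$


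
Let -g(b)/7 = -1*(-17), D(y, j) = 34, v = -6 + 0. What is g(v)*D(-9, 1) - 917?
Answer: -4963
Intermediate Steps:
v = -6
g(b) = -119 (g(b) = -(-7)*(-17) = -7*17 = -119)
g(v)*D(-9, 1) - 917 = -119*34 - 917 = -4046 - 917 = -4963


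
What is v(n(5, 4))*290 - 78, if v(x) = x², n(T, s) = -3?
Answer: 2532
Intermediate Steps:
v(n(5, 4))*290 - 78 = (-3)²*290 - 78 = 9*290 - 78 = 2610 - 78 = 2532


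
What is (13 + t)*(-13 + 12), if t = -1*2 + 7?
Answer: -18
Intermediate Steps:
t = 5 (t = -2 + 7 = 5)
(13 + t)*(-13 + 12) = (13 + 5)*(-13 + 12) = 18*(-1) = -18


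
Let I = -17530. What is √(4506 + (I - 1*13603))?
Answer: I*√26627 ≈ 163.18*I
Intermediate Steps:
√(4506 + (I - 1*13603)) = √(4506 + (-17530 - 1*13603)) = √(4506 + (-17530 - 13603)) = √(4506 - 31133) = √(-26627) = I*√26627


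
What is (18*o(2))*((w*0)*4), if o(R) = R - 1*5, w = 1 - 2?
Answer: 0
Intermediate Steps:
w = -1
o(R) = -5 + R (o(R) = R - 5 = -5 + R)
(18*o(2))*((w*0)*4) = (18*(-5 + 2))*(-1*0*4) = (18*(-3))*(0*4) = -54*0 = 0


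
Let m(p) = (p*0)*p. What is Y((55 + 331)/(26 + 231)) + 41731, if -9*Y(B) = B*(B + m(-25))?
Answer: 24806468375/594441 ≈ 41731.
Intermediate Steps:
m(p) = 0 (m(p) = 0*p = 0)
Y(B) = -B²/9 (Y(B) = -B*(B + 0)/9 = -B*B/9 = -B²/9)
Y((55 + 331)/(26 + 231)) + 41731 = -(55 + 331)²/(26 + 231)²/9 + 41731 = -(386/257)²/9 + 41731 = -⅑*148996/66049 + 41731 = -148996/594441 + 41731 = 24806468375/594441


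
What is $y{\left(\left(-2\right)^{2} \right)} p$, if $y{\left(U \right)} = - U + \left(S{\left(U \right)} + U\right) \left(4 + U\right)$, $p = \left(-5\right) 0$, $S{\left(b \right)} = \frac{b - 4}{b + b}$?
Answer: $0$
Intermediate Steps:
$S{\left(b \right)} = \frac{-4 + b}{2 b}$
$p = 0$
$y{\left(U \right)} = - U + \left(4 + U\right) \left(U + \frac{-4 + U}{2 U}\right)$ ($y{\left(U \right)} = - U + \left(\frac{-4 + U}{2 U} + U\right) \left(4 + U\right) = - U + \left(U + \frac{-4 + U}{2 U}\right) \left(4 + U\right) = - U + \left(4 + U\right) \left(U + \frac{-4 + U}{2 U}\right)$)
$y{\left(\left(-2\right)^{2} \right)} p = \left(\left(\left(-2\right)^{2}\right)^{2} - \frac{8}{\left(-2\right)^{2}} + \frac{7 \left(-2\right)^{2}}{2}\right) 0 = \left(4^{2} - \frac{8}{4} + \frac{7}{2} \cdot 4\right) 0 = \left(16 - 2 + 14\right) 0 = 28 \cdot 0 = 0$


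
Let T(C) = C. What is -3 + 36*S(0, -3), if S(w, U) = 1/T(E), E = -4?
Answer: -12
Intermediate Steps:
S(w, U) = -¼ (S(w, U) = 1/(-4) = -¼)
-3 + 36*S(0, -3) = -3 + 36*(-¼) = -3 - 9 = -12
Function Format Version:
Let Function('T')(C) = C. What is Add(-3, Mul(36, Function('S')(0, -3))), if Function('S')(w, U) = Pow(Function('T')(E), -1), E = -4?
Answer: -12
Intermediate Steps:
Function('S')(w, U) = Rational(-1, 4) (Function('S')(w, U) = Pow(-4, -1) = Rational(-1, 4))
Add(-3, Mul(36, Function('S')(0, -3))) = Add(-3, Mul(36, Rational(-1, 4))) = Add(-3, -9) = -12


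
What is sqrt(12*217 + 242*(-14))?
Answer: 28*I ≈ 28.0*I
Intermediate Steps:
sqrt(12*217 + 242*(-14)) = sqrt(2604 - 3388) = sqrt(-784) = 28*I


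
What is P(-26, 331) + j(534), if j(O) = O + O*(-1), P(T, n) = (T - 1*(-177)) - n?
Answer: -180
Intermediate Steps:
P(T, n) = 177 + T - n (P(T, n) = (T + 177) - n = (177 + T) - n = 177 + T - n)
j(O) = 0 (j(O) = O - O = 0)
P(-26, 331) + j(534) = (177 - 26 - 1*331) + 0 = (177 - 26 - 331) + 0 = -180 + 0 = -180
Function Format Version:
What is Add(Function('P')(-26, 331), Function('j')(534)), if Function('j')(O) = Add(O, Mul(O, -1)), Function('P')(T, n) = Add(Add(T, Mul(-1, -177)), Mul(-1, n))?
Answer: -180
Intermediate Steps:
Function('P')(T, n) = Add(177, T, Mul(-1, n)) (Function('P')(T, n) = Add(Add(T, 177), Mul(-1, n)) = Add(Add(177, T), Mul(-1, n)) = Add(177, T, Mul(-1, n)))
Function('j')(O) = 0 (Function('j')(O) = Add(O, Mul(-1, O)) = 0)
Add(Function('P')(-26, 331), Function('j')(534)) = Add(Add(177, -26, Mul(-1, 331)), 0) = Add(Add(177, -26, -331), 0) = Add(-180, 0) = -180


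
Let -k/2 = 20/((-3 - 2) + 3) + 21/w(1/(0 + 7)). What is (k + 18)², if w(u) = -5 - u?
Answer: 76729/36 ≈ 2131.4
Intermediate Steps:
k = 169/6 (k = -2*(20/((-3 - 2) + 3) + 21/(-5 - 1/(0 + 7))) = -2*(20/(-5 + 3) + 21/(-5 - 1/7)) = -2*(20/(-2) + 21/(-5 - 1*⅐)) = -2*(20*(-½) + 21/(-5 - ⅐)) = -2*(-10 + 21/(-36/7)) = -2*(-10 + 21*(-7/36)) = -2*(-10 - 49/12) = -2*(-169/12) = 169/6 ≈ 28.167)
(k + 18)² = (169/6 + 18)² = (277/6)² = 76729/36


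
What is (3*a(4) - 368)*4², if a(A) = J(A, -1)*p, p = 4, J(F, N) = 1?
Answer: -5696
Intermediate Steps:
a(A) = 4 (a(A) = 1*4 = 4)
(3*a(4) - 368)*4² = (3*4 - 368)*4² = (12 - 368)*16 = -356*16 = -5696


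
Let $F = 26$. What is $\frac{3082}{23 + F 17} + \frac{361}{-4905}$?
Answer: $\frac{996623}{152055} \approx 6.5544$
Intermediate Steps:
$\frac{3082}{23 + F 17} + \frac{361}{-4905} = \frac{3082}{23 + 26 \cdot 17} + \frac{361}{-4905} = \frac{3082}{23 + 442} + 361 \left(- \frac{1}{4905}\right) = \frac{3082}{465} - \frac{361}{4905} = \frac{996623}{152055}$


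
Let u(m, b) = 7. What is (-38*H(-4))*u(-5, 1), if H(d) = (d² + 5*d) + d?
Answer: 2128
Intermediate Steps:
H(d) = d² + 6*d
(-38*H(-4))*u(-5, 1) = -(-152)*(6 - 4)*7 = -(-152)*2*7 = -38*(-8)*7 = 304*7 = 2128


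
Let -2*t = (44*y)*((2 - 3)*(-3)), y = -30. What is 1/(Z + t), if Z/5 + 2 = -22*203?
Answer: -1/20360 ≈ -4.9116e-5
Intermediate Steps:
Z = -22340 (Z = -10 + 5*(-22*203) = -10 + 5*(-4466) = -10 - 22330 = -22340)
t = 1980 (t = -44*(-30)*(2 - 3)*(-3)/2 = -(-660)*(-1*(-3)) = -(-660)*3 = -1/2*(-3960) = 1980)
1/(Z + t) = 1/(-22340 + 1980) = 1/(-20360) = -1/20360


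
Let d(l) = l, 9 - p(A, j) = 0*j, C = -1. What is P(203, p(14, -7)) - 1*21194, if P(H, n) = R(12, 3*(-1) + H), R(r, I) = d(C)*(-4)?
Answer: -21190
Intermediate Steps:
p(A, j) = 9 (p(A, j) = 9 - 0*j = 9 - 1*0 = 9 + 0 = 9)
R(r, I) = 4 (R(r, I) = -1*(-4) = 4)
P(H, n) = 4
P(203, p(14, -7)) - 1*21194 = 4 - 1*21194 = 4 - 21194 = -21190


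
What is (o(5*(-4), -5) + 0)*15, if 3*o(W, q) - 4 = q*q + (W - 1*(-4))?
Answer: 65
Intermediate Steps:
o(W, q) = 8/3 + W/3 + q²/3 (o(W, q) = 4/3 + (q*q + (W - 1*(-4)))/3 = 4/3 + (q² + (W + 4))/3 = 4/3 + (q² + (4 + W))/3 = 4/3 + (4 + W + q²)/3 = 4/3 + (4/3 + W/3 + q²/3) = 8/3 + W/3 + q²/3)
(o(5*(-4), -5) + 0)*15 = ((8/3 + (5*(-4))/3 + (⅓)*(-5)²) + 0)*15 = ((8/3 + (⅓)*(-20) + (⅓)*25) + 0)*15 = ((8/3 - 20/3 + 25/3) + 0)*15 = (13/3 + 0)*15 = (13/3)*15 = 65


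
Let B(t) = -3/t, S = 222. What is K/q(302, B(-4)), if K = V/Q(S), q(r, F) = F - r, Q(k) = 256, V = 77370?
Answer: -7737/7712 ≈ -1.0032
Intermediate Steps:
K = 38685/128 (K = 77370/256 = 77370*(1/256) = 38685/128 ≈ 302.23)
K/q(302, B(-4)) = 38685/(128*(-3/(-4) - 1*302)) = 38685/(128*(-3*(-¼) - 302)) = 38685/(128*(¾ - 302)) = 38685/(128*(-1205/4)) = (38685/128)*(-4/1205) = -7737/7712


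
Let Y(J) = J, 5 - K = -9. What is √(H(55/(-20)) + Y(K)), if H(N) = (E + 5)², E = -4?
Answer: √15 ≈ 3.8730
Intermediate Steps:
K = 14 (K = 5 - 1*(-9) = 5 + 9 = 14)
H(N) = 1 (H(N) = (-4 + 5)² = 1² = 1)
√(H(55/(-20)) + Y(K)) = √(1 + 14) = √15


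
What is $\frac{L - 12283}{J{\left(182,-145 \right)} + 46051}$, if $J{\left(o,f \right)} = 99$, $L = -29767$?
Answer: $- \frac{841}{923} \approx -0.91116$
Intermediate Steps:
$\frac{L - 12283}{J{\left(182,-145 \right)} + 46051} = \frac{-29767 - 12283}{99 + 46051} = - \frac{42050}{46150} = \left(-42050\right) \frac{1}{46150} = - \frac{841}{923}$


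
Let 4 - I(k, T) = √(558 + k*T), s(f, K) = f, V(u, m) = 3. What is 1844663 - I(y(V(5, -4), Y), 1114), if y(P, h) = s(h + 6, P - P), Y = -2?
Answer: 1844659 + √5014 ≈ 1.8447e+6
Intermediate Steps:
y(P, h) = 6 + h (y(P, h) = h + 6 = 6 + h)
I(k, T) = 4 - √(558 + T*k) (I(k, T) = 4 - √(558 + k*T) = 4 - √(558 + T*k))
1844663 - I(y(V(5, -4), Y), 1114) = 1844663 - (4 - √(558 + 1114*(6 - 2))) = 1844663 - (4 - √(558 + 1114*4)) = 1844663 - (4 - √(558 + 4456)) = 1844663 - (4 - √5014) = 1844663 + (-4 + √5014) = 1844659 + √5014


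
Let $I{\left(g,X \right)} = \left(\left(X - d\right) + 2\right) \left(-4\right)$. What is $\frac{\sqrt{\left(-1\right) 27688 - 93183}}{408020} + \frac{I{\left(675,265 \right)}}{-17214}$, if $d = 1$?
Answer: $\frac{28}{453} + \frac{i \sqrt{120871}}{408020} \approx 0.06181 + 0.00085208 i$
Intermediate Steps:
$I{\left(g,X \right)} = -4 - 4 X$ ($I{\left(g,X \right)} = \left(\left(X - 1\right) + 2\right) \left(-4\right) = \left(\left(-1 + X\right) + 2\right) \left(-4\right) = \left(1 + X\right) \left(-4\right) = -4 - 4 X$)
$\frac{\sqrt{\left(-1\right) 27688 - 93183}}{408020} + \frac{I{\left(675,265 \right)}}{-17214} = \frac{\sqrt{\left(-1\right) 27688 - 93183}}{408020} + \frac{-4 - 1060}{-17214} = \sqrt{-27688 - 93183} \cdot \frac{1}{408020} + \left(-4 - 1060\right) \left(- \frac{1}{17214}\right) = \sqrt{-120871} \cdot \frac{1}{408020} - - \frac{28}{453} = i \sqrt{120871} \cdot \frac{1}{408020} + \frac{28}{453} = \frac{i \sqrt{120871}}{408020} + \frac{28}{453} = \frac{28}{453} + \frac{i \sqrt{120871}}{408020}$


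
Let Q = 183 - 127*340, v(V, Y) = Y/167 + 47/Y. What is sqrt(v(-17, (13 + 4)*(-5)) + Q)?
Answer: I*sqrt(8664024556355)/14195 ≈ 207.36*I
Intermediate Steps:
v(V, Y) = 47/Y + Y/167 (v(V, Y) = Y*(1/167) + 47/Y = Y/167 + 47/Y = 47/Y + Y/167)
Q = -42997 (Q = 183 - 43180 = -42997)
sqrt(v(-17, (13 + 4)*(-5)) + Q) = sqrt((47/(((13 + 4)*(-5))) + ((13 + 4)*(-5))/167) - 42997) = sqrt((47/((17*(-5))) + (17*(-5))/167) - 42997) = sqrt((47/(-85) + (1/167)*(-85)) - 42997) = sqrt((47*(-1/85) - 85/167) - 42997) = sqrt((-47/85 - 85/167) - 42997) = sqrt(-15074/14195 - 42997) = sqrt(-610357489/14195) = I*sqrt(8664024556355)/14195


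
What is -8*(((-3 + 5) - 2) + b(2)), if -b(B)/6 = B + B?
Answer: 192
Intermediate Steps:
b(B) = -12*B (b(B) = -6*(B + B) = -12*B)
-8*(((-3 + 5) - 2) + b(2)) = -8*(((-3 + 5) - 2) - 12*2) = -8*((2 - 2) - 24) = -8*(0 - 24) = -8*(-24) = 192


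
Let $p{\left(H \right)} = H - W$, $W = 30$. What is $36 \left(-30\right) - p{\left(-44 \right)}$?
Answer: $-1006$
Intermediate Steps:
$p{\left(H \right)} = -30 + H$ ($p{\left(H \right)} = H - 30 = -30 + H$)
$36 \left(-30\right) - p{\left(-44 \right)} = 36 \left(-30\right) - \left(-30 - 44\right) = -1080 - -74 = -1080 + 74 = -1006$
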